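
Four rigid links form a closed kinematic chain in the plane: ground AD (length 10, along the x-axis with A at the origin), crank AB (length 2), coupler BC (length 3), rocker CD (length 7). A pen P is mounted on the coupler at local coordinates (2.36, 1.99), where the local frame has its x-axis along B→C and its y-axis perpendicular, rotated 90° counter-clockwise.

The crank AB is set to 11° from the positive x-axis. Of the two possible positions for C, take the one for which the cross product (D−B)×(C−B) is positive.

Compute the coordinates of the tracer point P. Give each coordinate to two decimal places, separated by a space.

A=(0,0), D=(10.00,0)
B = A + 2.00·(cos11°, sin11°) = (1.9633, 0.3816)
|BD| = 8.0458
circle(B,3.00) ∩ circle(D,7.00): a=1.5371, h=2.5763
  candidates: C₊=(3.6209,2.8821) cross=20.728; C₋=(3.3765,-2.2647) cross=-20.728
  mode + wants cross > 0 → take C=(3.6209,2.8821) (cross=20.728)
ex = (C−B)/|BC| = (0.5525,0.8335); ey = (-0.8335,0.5525)
P = B + 2.36·ex + 1.99·ey = (1.6086,3.4482)

1.61 3.45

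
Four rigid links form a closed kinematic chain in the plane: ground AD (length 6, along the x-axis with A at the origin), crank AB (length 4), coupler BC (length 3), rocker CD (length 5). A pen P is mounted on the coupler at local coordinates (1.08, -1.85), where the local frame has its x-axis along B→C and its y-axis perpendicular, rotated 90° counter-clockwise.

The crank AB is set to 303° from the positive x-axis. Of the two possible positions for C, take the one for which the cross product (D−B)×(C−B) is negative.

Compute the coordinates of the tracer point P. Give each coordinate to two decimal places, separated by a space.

A=(0,0), D=(6.00,0)
B = A + 4.00·(cos303°, sin303°) = (2.1786, -3.3547)
|BD| = 5.0850
circle(B,3.00) ∩ circle(D,5.00): a=0.9693, h=2.8391
  candidates: C₊=(1.0339,-0.5816) cross=14.437; C₋=(4.7800,-4.8489) cross=-14.437
  mode - wants cross < 0 → take C=(4.7800,-4.8489) (cross=-14.437)
ex = (C−B)/|BC| = (0.8671,-0.4981); ey = (0.4981,0.8671)
P = B + 1.08·ex + -1.85·ey = (2.1937,-5.4968)

2.19 -5.50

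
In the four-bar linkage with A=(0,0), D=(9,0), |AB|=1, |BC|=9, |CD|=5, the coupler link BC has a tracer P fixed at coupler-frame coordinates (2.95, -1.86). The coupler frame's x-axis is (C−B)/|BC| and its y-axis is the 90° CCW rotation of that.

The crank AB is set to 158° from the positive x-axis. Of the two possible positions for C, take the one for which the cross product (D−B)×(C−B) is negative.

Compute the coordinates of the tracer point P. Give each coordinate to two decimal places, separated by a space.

0.57 -2.77

A=(0,0), D=(9.00,0)
B = A + 1.00·(cos158°, sin158°) = (-0.9272, 0.3746)
|BD| = 9.9342
circle(B,9.00) ∩ circle(D,5.00): a=7.7857, h=4.5148
  candidates: C₊=(7.0232,4.5926) cross=44.851; C₋=(6.6827,-4.4306) cross=-44.851
  mode - wants cross < 0 → take C=(6.6827,-4.4306) (cross=-44.851)
ex = (C−B)/|BC| = (0.8455,-0.5339); ey = (0.5339,0.8455)
P = B + 2.95·ex + -1.86·ey = (0.5741,-2.7731)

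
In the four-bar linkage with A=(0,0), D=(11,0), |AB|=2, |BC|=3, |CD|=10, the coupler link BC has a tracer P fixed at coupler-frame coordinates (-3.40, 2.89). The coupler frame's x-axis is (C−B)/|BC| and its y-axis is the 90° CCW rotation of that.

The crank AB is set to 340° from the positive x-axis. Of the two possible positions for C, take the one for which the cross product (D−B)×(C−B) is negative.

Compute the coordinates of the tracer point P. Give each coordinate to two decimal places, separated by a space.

4.97 2.54

A=(0,0), D=(11.00,0)
B = A + 2.00·(cos340°, sin340°) = (1.8794, -0.6840)
|BD| = 9.1462
circle(B,3.00) ∩ circle(D,10.00): a=-0.4016, h=2.9730
  candidates: C₊=(1.2565,2.2506) cross=27.192; C₋=(1.7012,-3.6787) cross=-27.192
  mode - wants cross < 0 → take C=(1.7012,-3.6787) (cross=-27.192)
ex = (C−B)/|BC| = (-0.0594,-0.9982); ey = (0.9982,-0.0594)
P = B + -3.40·ex + 2.89·ey = (4.9662,2.5384)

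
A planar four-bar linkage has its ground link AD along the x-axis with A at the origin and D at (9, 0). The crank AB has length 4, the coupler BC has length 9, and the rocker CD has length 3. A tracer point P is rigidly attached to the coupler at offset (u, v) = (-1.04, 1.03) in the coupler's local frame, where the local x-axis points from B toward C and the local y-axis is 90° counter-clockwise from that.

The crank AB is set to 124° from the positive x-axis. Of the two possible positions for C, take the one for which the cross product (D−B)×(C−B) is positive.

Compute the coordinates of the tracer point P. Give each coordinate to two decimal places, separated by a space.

-3.10 4.50

A=(0,0), D=(9.00,0)
B = A + 4.00·(cos124°, sin124°) = (-2.2368, 3.3162)
|BD| = 11.7159
circle(B,9.00) ∩ circle(D,3.00): a=8.9307, h=1.1148
  candidates: C₊=(6.6442,1.8575) cross=13.061; C₋=(6.0132,-0.2808) cross=-13.061
  mode + wants cross > 0 → take C=(6.6442,1.8575) (cross=13.061)
ex = (C−B)/|BC| = (0.9868,-0.1621); ey = (0.1621,0.9868)
P = B + -1.04·ex + 1.03·ey = (-3.0961,4.5011)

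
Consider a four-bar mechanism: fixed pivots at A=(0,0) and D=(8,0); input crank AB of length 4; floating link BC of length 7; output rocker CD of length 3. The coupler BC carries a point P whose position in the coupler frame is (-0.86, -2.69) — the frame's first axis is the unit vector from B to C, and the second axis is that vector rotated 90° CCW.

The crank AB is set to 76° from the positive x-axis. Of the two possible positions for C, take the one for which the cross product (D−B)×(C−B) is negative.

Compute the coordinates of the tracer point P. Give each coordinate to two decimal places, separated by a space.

A=(0,0), D=(8.00,0)
B = A + 4.00·(cos76°, sin76°) = (0.9677, 3.8812)
|BD| = 8.0322
circle(B,7.00) ∩ circle(D,3.00): a=6.5061, h=2.5828
  candidates: C₊=(7.9118,2.9987) cross=20.746; C₋=(5.4158,-1.5238) cross=-20.746
  mode - wants cross < 0 → take C=(5.4158,-1.5238) (cross=-20.746)
ex = (C−B)/|BC| = (0.6354,-0.7721); ey = (0.7721,0.6354)
P = B + -0.86·ex + -2.69·ey = (-1.6559,2.8359)

-1.66 2.84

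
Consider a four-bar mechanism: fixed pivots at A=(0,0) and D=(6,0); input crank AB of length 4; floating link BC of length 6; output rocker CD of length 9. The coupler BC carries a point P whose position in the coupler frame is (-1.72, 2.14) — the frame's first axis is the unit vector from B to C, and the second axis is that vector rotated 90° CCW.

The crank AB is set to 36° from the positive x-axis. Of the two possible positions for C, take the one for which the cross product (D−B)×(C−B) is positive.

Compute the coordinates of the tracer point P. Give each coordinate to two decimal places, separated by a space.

A=(0,0), D=(6.00,0)
B = A + 4.00·(cos36°, sin36°) = (3.2361, 2.3511)
|BD| = 3.6287
circle(B,6.00) ∩ circle(D,9.00): a=-4.3863, h=4.0939
  candidates: C₊=(2.5477,8.3115) cross=14.856; C₋=(-2.7576,2.0749) cross=-14.856
  mode + wants cross > 0 → take C=(2.5477,8.3115) (cross=14.856)
ex = (C−B)/|BC| = (-0.1147,0.9934); ey = (-0.9934,-0.1147)
P = B + -1.72·ex + 2.14·ey = (1.3075,0.3970)

1.31 0.40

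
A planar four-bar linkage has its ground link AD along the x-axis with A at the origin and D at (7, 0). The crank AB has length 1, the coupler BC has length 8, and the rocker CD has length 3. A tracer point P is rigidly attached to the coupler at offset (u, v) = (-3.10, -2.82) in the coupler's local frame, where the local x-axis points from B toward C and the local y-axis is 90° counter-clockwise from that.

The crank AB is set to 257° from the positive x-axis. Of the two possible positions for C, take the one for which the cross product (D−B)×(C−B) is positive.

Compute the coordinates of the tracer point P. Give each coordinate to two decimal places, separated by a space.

-1.52 -4.96

A=(0,0), D=(7.00,0)
B = A + 1.00·(cos257°, sin257°) = (-0.2250, -0.9744)
|BD| = 7.2904
circle(B,8.00) ∩ circle(D,3.00): a=7.4173, h=2.9973
  candidates: C₊=(6.7252,2.9874) cross=21.851; C₋=(7.5264,-2.9535) cross=-21.851
  mode + wants cross > 0 → take C=(6.7252,2.9874) (cross=21.851)
ex = (C−B)/|BC| = (0.8688,0.4952); ey = (-0.4952,0.8688)
P = B + -3.10·ex + -2.82·ey = (-1.5216,-4.9595)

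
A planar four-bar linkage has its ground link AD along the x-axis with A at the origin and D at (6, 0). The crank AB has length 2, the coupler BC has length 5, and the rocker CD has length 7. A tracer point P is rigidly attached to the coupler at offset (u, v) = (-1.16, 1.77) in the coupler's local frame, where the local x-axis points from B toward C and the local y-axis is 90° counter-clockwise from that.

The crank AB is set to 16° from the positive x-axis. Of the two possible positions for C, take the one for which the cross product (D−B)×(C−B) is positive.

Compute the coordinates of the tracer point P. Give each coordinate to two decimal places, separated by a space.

0.20 -0.68

A=(0,0), D=(6.00,0)
B = A + 2.00·(cos16°, sin16°) = (1.9225, 0.5513)
|BD| = 4.1146
circle(B,5.00) ∩ circle(D,7.00): a=-0.8592, h=4.9256
  candidates: C₊=(1.7310,5.5476) cross=20.267; C₋=(0.4112,-4.2148) cross=-20.267
  mode + wants cross > 0 → take C=(1.7310,5.5476) (cross=20.267)
ex = (C−B)/|BC| = (-0.0383,0.9993); ey = (-0.9993,-0.0383)
P = B + -1.16·ex + 1.77·ey = (0.1982,-0.6757)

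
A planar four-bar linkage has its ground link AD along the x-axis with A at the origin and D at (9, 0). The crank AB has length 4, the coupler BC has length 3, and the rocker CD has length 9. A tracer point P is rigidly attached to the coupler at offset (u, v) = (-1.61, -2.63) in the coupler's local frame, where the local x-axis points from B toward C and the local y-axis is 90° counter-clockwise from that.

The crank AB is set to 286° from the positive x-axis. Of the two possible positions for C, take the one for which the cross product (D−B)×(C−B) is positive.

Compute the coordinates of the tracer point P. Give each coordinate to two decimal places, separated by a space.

A=(0,0), D=(9.00,0)
B = A + 4.00·(cos286°, sin286°) = (1.1025, -3.8450)
|BD| = 8.7837
circle(B,3.00) ∩ circle(D,9.00): a=0.2934, h=2.9856
  candidates: C₊=(0.0594,-1.0323) cross=26.225; C₋=(2.6733,-6.4010) cross=-26.225
  mode + wants cross > 0 → take C=(0.0594,-1.0323) (cross=26.225)
ex = (C−B)/|BC| = (-0.3477,0.9376); ey = (-0.9376,-0.3477)
P = B + -1.61·ex + -2.63·ey = (4.1283,-4.4401)

4.13 -4.44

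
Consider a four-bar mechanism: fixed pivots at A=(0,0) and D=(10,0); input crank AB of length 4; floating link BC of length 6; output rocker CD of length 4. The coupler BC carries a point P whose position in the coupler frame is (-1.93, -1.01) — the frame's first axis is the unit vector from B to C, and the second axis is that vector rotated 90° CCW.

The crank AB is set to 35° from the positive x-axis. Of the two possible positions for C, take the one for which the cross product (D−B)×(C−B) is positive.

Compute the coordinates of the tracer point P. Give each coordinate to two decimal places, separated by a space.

1.68 0.81

A=(0,0), D=(10.00,0)
B = A + 4.00·(cos35°, sin35°) = (3.2766, 2.2943)
|BD| = 7.1041
circle(B,6.00) ∩ circle(D,4.00): a=4.9597, h=3.3766
  candidates: C₊=(9.0610,3.8882) cross=23.988; C₋=(6.8800,-2.5031) cross=-23.988
  mode + wants cross > 0 → take C=(9.0610,3.8882) (cross=23.988)
ex = (C−B)/|BC| = (0.9641,0.2657); ey = (-0.2657,0.9641)
P = B + -1.93·ex + -1.01·ey = (1.6843,0.8079)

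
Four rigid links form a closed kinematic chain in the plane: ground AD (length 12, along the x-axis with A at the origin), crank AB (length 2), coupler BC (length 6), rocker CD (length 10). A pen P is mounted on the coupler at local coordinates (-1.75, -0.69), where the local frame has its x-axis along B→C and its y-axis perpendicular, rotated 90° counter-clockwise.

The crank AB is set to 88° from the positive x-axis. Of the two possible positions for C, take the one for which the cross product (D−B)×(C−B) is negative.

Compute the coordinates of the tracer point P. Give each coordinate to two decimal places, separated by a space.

A=(0,0), D=(12.00,0)
B = A + 2.00·(cos88°, sin88°) = (0.0698, 1.9988)
|BD| = 12.0965
circle(B,6.00) ∩ circle(D,10.00): a=3.4028, h=4.9417
  candidates: C₊=(4.2424,6.3103) cross=59.777; C₋=(2.6093,-3.4373) cross=-59.777
  mode - wants cross < 0 → take C=(2.6093,-3.4373) (cross=-59.777)
ex = (C−B)/|BC| = (0.4233,-0.9060); ey = (0.9060,0.4233)
P = B + -1.75·ex + -0.69·ey = (-1.2960,3.2923)

-1.30 3.29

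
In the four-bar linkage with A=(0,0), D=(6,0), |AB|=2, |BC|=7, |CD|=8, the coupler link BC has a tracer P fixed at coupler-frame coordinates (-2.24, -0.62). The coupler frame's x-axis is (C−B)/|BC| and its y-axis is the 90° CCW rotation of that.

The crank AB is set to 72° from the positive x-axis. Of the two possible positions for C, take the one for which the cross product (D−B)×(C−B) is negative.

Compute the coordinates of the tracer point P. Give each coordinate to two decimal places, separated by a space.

0.27 4.20

A=(0,0), D=(6.00,0)
B = A + 2.00·(cos72°, sin72°) = (0.6180, 1.9021)
|BD| = 5.7082
circle(B,7.00) ∩ circle(D,8.00): a=1.5402, h=6.8285
  candidates: C₊=(4.3456,7.8271) cross=38.978; C₋=(-0.2052,-5.0493) cross=-38.978
  mode - wants cross < 0 → take C=(-0.2052,-5.0493) (cross=-38.978)
ex = (C−B)/|BC| = (-0.1176,-0.9931); ey = (0.9931,-0.1176)
P = B + -2.24·ex + -0.62·ey = (0.2658,4.1995)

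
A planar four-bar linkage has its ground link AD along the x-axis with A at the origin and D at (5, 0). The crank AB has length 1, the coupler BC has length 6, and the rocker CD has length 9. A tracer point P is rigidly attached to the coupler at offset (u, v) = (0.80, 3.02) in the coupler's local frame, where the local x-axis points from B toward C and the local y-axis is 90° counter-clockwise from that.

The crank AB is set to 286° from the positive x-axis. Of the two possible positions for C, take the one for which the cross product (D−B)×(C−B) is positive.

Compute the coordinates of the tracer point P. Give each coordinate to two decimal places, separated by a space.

-2.68 -1.97

A=(0,0), D=(5.00,0)
B = A + 1.00·(cos286°, sin286°) = (0.2756, -0.9613)
|BD| = 4.8212
circle(B,6.00) ∩ circle(D,9.00): a=-2.2563, h=5.5596
  candidates: C₊=(-3.0439,4.0368) cross=26.804; C₋=(-0.8269,-6.8591) cross=-26.804
  mode + wants cross > 0 → take C=(-3.0439,4.0368) (cross=26.804)
ex = (C−B)/|BC| = (-0.5533,0.8330); ey = (-0.8330,-0.5533)
P = B + 0.80·ex + 3.02·ey = (-2.6827,-1.9657)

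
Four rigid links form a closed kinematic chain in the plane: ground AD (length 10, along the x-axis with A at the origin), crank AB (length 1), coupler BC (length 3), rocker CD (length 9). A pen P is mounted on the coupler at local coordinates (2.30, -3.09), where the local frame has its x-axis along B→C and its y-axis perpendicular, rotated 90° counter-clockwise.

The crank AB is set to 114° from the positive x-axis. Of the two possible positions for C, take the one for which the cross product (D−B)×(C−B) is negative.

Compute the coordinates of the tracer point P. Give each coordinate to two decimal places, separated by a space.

A=(0,0), D=(10.00,0)
B = A + 1.00·(cos114°, sin114°) = (-0.4067, 0.9135)
|BD| = 10.4468
circle(B,3.00) ∩ circle(D,9.00): a=1.7773, h=2.4168
  candidates: C₊=(1.5751,3.1657) cross=25.248; C₋=(1.1524,-1.6495) cross=-25.248
  mode - wants cross < 0 → take C=(1.1524,-1.6495) (cross=-25.248)
ex = (C−B)/|BC| = (0.5197,-0.8543); ey = (0.8543,0.5197)
P = B + 2.30·ex + -3.09·ey = (-1.8513,-2.6574)

-1.85 -2.66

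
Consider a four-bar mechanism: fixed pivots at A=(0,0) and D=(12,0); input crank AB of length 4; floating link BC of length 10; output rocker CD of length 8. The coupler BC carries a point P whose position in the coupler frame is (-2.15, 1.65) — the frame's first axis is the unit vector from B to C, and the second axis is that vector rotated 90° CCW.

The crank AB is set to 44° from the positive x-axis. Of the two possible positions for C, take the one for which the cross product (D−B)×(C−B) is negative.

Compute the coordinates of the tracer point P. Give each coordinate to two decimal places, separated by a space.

3.47 5.42

A=(0,0), D=(12.00,0)
B = A + 4.00·(cos44°, sin44°) = (2.8774, 2.7786)
|BD| = 9.5364
circle(B,10.00) ∩ circle(D,8.00): a=6.6557, h=7.4633
  candidates: C₊=(11.4189,7.9789) cross=71.174; C₋=(7.0697,-6.3002) cross=-71.174
  mode - wants cross < 0 → take C=(7.0697,-6.3002) (cross=-71.174)
ex = (C−B)/|BC| = (0.4192,-0.9079); ey = (0.9079,0.4192)
P = B + -2.15·ex + 1.65·ey = (3.4740,5.4223)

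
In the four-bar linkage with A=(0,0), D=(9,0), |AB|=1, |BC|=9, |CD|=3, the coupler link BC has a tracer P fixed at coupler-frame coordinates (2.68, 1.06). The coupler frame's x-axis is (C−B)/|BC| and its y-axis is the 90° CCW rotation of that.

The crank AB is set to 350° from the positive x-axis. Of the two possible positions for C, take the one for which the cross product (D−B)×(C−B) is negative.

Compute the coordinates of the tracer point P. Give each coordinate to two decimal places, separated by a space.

A=(0,0), D=(9.00,0)
B = A + 1.00·(cos350°, sin350°) = (0.9848, -0.1736)
|BD| = 8.0171
circle(B,9.00) ∩ circle(D,3.00): a=8.4990, h=2.9610
  candidates: C₊=(9.4176,2.9708) cross=23.739; C₋=(9.5459,-2.9499) cross=-23.739
  mode - wants cross < 0 → take C=(9.5459,-2.9499) (cross=-23.739)
ex = (C−B)/|BC| = (0.9512,-0.3085); ey = (0.3085,0.9512)
P = B + 2.68·ex + 1.06·ey = (3.8611,0.0079)

3.86 0.01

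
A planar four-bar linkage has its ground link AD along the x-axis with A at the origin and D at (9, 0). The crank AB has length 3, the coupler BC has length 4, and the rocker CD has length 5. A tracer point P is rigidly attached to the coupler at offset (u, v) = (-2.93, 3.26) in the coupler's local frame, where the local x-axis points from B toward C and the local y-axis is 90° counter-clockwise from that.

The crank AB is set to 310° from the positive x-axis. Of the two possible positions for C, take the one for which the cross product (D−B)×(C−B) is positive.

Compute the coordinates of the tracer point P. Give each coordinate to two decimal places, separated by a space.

A=(0,0), D=(9.00,0)
B = A + 3.00·(cos310°, sin310°) = (1.9284, -2.2981)
|BD| = 7.4357
circle(B,4.00) ∩ circle(D,5.00): a=3.1127, h=2.5122
  candidates: C₊=(4.1122,1.0531) cross=18.680; C₋=(5.6651,-3.7254) cross=-18.680
  mode + wants cross > 0 → take C=(4.1122,1.0531) (cross=18.680)
ex = (C−B)/|BC| = (0.5460,0.8378); ey = (-0.8378,0.5460)
P = B + -2.93·ex + 3.26·ey = (-2.4026,-2.9731)

-2.40 -2.97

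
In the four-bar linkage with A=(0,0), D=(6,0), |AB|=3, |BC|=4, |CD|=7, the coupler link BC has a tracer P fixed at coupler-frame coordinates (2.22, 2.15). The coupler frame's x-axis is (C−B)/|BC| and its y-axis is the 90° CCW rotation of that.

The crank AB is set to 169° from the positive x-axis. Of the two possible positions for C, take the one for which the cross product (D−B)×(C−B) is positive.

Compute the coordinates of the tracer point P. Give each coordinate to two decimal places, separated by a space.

-2.90 3.66

A=(0,0), D=(6.00,0)
B = A + 3.00·(cos169°, sin169°) = (-2.9449, 0.5724)
|BD| = 8.9632
circle(B,4.00) ∩ circle(D,7.00): a=2.6407, h=3.0044
  candidates: C₊=(-0.1177,3.4021) cross=26.929; C₋=(-0.5014,-2.5945) cross=-26.929
  mode + wants cross > 0 → take C=(-0.1177,3.4021) (cross=26.929)
ex = (C−B)/|BC| = (0.7068,0.7074); ey = (-0.7074,0.7068)
P = B + 2.22·ex + 2.15·ey = (-2.8967,3.6625)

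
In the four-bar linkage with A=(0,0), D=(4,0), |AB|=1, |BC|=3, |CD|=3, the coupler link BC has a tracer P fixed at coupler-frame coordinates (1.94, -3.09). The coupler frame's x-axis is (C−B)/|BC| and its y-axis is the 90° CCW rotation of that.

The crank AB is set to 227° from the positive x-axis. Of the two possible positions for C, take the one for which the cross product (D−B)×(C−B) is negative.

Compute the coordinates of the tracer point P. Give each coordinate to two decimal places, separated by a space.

-0.48 -4.37

A=(0,0), D=(4.00,0)
B = A + 1.00·(cos227°, sin227°) = (-0.6820, -0.7314)
|BD| = 4.7388
circle(B,3.00) ∩ circle(D,3.00): a=2.3694, h=1.8401
  candidates: C₊=(1.3750,1.4524) cross=8.720; C₋=(1.9430,-2.1837) cross=-8.720
  mode - wants cross < 0 → take C=(1.9430,-2.1837) (cross=-8.720)
ex = (C−B)/|BC| = (0.8750,-0.4841); ey = (0.4841,0.8750)
P = B + 1.94·ex + -3.09·ey = (-0.4805,-4.3743)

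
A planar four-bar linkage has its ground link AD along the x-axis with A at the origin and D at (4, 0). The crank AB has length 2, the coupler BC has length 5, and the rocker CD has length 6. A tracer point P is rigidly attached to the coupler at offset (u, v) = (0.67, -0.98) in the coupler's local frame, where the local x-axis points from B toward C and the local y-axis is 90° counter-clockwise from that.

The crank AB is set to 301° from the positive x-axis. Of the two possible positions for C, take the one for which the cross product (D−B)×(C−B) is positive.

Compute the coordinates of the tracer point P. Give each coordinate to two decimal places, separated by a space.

A=(0,0), D=(4.00,0)
B = A + 2.00·(cos301°, sin301°) = (1.0301, -1.7143)
|BD| = 3.4292
circle(B,5.00) ∩ circle(D,6.00): a=0.1107, h=4.9988
  candidates: C₊=(-1.3730,2.6703) cross=17.142; C₋=(3.6250,-5.9883) cross=-17.142
  mode + wants cross > 0 → take C=(-1.3730,2.6703) (cross=17.142)
ex = (C−B)/|BC| = (-0.4806,0.8769); ey = (-0.8769,-0.4806)
P = B + 0.67·ex + -0.98·ey = (1.5674,-0.6558)

1.57 -0.66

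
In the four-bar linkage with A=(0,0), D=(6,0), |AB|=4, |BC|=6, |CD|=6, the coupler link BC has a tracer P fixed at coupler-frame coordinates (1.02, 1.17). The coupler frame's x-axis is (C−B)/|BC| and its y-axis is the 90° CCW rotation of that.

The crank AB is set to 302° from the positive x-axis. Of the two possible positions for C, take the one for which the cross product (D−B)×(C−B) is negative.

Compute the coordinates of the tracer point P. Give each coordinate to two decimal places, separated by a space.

A=(0,0), D=(6.00,0)
B = A + 4.00·(cos302°, sin302°) = (2.1197, -3.3922)
|BD| = 5.1540
circle(B,6.00) ∩ circle(D,6.00): a=2.5770, h=5.4184
  candidates: C₊=(0.4936,2.3833) cross=27.927; C₋=(7.6260,-5.7755) cross=-27.927
  mode - wants cross < 0 → take C=(7.6260,-5.7755) (cross=-27.927)
ex = (C−B)/|BC| = (0.9177,-0.3972); ey = (0.3972,0.9177)
P = B + 1.02·ex + 1.17·ey = (3.5205,-2.7236)

3.52 -2.72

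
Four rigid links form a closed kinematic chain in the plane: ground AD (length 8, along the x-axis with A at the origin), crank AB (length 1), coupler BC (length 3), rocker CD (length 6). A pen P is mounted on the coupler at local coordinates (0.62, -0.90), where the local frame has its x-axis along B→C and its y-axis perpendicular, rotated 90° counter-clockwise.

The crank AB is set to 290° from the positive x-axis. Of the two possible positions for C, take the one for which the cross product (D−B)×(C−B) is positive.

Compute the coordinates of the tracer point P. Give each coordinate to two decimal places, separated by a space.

A=(0,0), D=(8.00,0)
B = A + 1.00·(cos290°, sin290°) = (0.3420, -0.9397)
|BD| = 7.7154
circle(B,3.00) ∩ circle(D,6.00): a=2.1080, h=2.1346
  candidates: C₊=(2.1743,1.4357) cross=16.469; C₋=(2.6943,-2.8017) cross=-16.469
  mode + wants cross > 0 → take C=(2.1743,1.4357) (cross=16.469)
ex = (C−B)/|BC| = (0.6108,0.7918); ey = (-0.7918,0.6108)
P = B + 0.62·ex + -0.90·ey = (1.4333,-0.9985)

1.43 -1.00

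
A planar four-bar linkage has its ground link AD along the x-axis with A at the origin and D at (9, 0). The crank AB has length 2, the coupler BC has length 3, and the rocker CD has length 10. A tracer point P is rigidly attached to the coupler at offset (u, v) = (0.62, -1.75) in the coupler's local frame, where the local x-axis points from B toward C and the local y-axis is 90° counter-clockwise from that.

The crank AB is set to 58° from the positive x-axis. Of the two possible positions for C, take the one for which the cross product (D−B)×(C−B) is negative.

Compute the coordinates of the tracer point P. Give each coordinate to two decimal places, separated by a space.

A=(0,0), D=(9.00,0)
B = A + 2.00·(cos58°, sin58°) = (1.0598, 1.6961)
|BD| = 8.1193
circle(B,3.00) ∩ circle(D,10.00): a=-1.5443, h=2.5720
  candidates: C₊=(0.0869,4.5339) cross=20.883; C₋=(-0.9877,-0.4966) cross=-20.883
  mode - wants cross < 0 → take C=(-0.9877,-0.4966) (cross=-20.883)
ex = (C−B)/|BC| = (-0.6825,-0.7309); ey = (0.7309,-0.6825)
P = B + 0.62·ex + -1.75·ey = (-0.6424,2.4373)

-0.64 2.44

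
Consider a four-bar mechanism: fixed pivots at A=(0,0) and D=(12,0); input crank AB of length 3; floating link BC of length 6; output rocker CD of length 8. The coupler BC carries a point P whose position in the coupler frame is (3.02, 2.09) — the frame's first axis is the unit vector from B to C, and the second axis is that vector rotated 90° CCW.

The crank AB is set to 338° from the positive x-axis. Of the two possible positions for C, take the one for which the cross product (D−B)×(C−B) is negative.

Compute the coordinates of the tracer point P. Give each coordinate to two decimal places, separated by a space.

A=(0,0), D=(12.00,0)
B = A + 3.00·(cos338°, sin338°) = (2.7816, -1.1238)
|BD| = 9.2867
circle(B,6.00) ∩ circle(D,8.00): a=3.1358, h=5.1153
  candidates: C₊=(5.2753,4.3334) cross=47.505; C₋=(6.5133,-5.8221) cross=-47.505
  mode - wants cross < 0 → take C=(6.5133,-5.8221) (cross=-47.505)
ex = (C−B)/|BC| = (0.6220,-0.7830); ey = (0.7830,0.6220)
P = B + 3.02·ex + 2.09·ey = (6.2965,-2.1887)

6.30 -2.19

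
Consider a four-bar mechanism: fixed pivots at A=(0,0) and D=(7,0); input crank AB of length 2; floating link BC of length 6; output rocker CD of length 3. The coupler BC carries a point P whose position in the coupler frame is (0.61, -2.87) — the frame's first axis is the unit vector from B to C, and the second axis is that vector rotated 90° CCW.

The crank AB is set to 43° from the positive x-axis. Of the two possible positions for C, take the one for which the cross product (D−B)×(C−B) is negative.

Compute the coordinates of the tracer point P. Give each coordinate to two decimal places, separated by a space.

-0.07 -1.14

A=(0,0), D=(7.00,0)
B = A + 2.00·(cos43°, sin43°) = (1.4627, 1.3640)
|BD| = 5.7028
circle(B,6.00) ∩ circle(D,3.00): a=5.2187, h=2.9607
  candidates: C₊=(7.2380,2.9905) cross=16.884; C₋=(5.8218,-2.7589) cross=-16.884
  mode - wants cross < 0 → take C=(5.8218,-2.7589) (cross=-16.884)
ex = (C−B)/|BC| = (0.7265,-0.6872); ey = (0.6872,0.7265)
P = B + 0.61·ex + -2.87·ey = (-0.0663,-1.1403)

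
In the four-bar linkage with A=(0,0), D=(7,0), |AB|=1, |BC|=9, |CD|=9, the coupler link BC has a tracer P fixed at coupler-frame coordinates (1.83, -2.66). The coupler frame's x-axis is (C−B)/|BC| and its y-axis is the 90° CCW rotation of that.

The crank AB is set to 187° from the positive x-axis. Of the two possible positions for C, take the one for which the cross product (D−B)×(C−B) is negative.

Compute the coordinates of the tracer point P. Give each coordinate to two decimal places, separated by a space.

-2.52 -2.97

A=(0,0), D=(7.00,0)
B = A + 1.00·(cos187°, sin187°) = (-0.9925, -0.1219)
|BD| = 7.9935
circle(B,9.00) ∩ circle(D,9.00): a=3.9967, h=8.0639
  candidates: C₊=(2.8808,8.0020) cross=64.458; C₋=(3.1267,-8.1239) cross=-64.458
  mode - wants cross < 0 → take C=(3.1267,-8.1239) (cross=-64.458)
ex = (C−B)/|BC| = (0.4577,-0.8891); ey = (0.8891,0.4577)
P = B + 1.83·ex + -2.66·ey = (-2.5200,-2.9664)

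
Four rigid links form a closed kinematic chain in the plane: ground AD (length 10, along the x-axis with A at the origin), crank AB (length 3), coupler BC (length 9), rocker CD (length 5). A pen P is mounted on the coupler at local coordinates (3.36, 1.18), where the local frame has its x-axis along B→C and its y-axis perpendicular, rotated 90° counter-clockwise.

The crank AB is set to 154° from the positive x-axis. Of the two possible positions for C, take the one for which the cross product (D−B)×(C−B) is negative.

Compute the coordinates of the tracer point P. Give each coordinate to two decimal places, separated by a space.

0.86 1.05

A=(0,0), D=(10.00,0)
B = A + 3.00·(cos154°, sin154°) = (-2.6964, 1.3151)
|BD| = 12.7643
circle(B,9.00) ∩ circle(D,5.00): a=8.5758, h=2.7306
  candidates: C₊=(6.1151,3.1476) cross=34.854; C₋=(5.5524,-2.2845) cross=-34.854
  mode - wants cross < 0 → take C=(5.5524,-2.2845) (cross=-34.854)
ex = (C−B)/|BC| = (0.9165,-0.4000); ey = (0.4000,0.9165)
P = B + 3.36·ex + 1.18·ey = (0.8551,1.0528)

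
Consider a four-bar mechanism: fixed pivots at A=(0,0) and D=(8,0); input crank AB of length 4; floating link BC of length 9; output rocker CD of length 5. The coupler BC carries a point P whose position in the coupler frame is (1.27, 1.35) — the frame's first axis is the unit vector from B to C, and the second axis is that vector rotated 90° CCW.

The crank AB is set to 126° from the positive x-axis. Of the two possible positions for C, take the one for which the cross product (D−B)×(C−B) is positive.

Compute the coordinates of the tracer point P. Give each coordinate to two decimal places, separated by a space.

-1.33 4.78

A=(0,0), D=(8.00,0)
B = A + 4.00·(cos126°, sin126°) = (-2.3511, 3.2361)
|BD| = 10.8452
circle(B,9.00) ∩ circle(D,5.00): a=8.0044, h=4.1146
  candidates: C₊=(6.5163,4.7748) cross=44.623; C₋=(4.0609,-3.0795) cross=-44.623
  mode + wants cross > 0 → take C=(6.5163,4.7748) (cross=44.623)
ex = (C−B)/|BC| = (0.9853,0.1710); ey = (-0.1710,0.9853)
P = B + 1.27·ex + 1.35·ey = (-1.3307,4.7833)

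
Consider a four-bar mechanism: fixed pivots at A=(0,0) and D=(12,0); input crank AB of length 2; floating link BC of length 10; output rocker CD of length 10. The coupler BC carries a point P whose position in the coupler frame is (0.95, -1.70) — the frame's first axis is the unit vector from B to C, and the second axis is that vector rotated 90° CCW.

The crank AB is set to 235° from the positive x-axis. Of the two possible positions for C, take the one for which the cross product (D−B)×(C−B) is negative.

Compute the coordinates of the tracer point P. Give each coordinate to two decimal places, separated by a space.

-1.56 -3.54

A=(0,0), D=(12.00,0)
B = A + 2.00·(cos235°, sin235°) = (-1.1472, -1.6383)
|BD| = 13.2488
circle(B,10.00) ∩ circle(D,10.00): a=6.6244, h=7.4911
  candidates: C₊=(4.5001,6.6145) cross=99.249; C₋=(6.3528,-8.2528) cross=-99.249
  mode - wants cross < 0 → take C=(6.3528,-8.2528) (cross=-99.249)
ex = (C−B)/|BC| = (0.7500,-0.6614); ey = (0.6614,0.7500)
P = B + 0.95·ex + -1.70·ey = (-1.5591,-3.5417)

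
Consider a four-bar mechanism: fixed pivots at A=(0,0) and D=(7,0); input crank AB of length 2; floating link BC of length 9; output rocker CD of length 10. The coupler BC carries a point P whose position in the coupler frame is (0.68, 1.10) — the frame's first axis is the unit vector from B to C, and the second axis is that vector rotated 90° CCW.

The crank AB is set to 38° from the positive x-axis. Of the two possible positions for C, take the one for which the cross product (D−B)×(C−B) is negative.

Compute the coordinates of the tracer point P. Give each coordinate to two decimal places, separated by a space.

2.60 0.44

A=(0,0), D=(7.00,0)
B = A + 2.00·(cos38°, sin38°) = (1.5760, 1.2313)
|BD| = 5.5620
circle(B,9.00) ∩ circle(D,10.00): a=1.0730, h=8.9358
  candidates: C₊=(4.6006,9.7079) cross=49.701; C₋=(0.6441,-7.7203) cross=-49.701
  mode - wants cross < 0 → take C=(0.6441,-7.7203) (cross=-49.701)
ex = (C−B)/|BC| = (-0.1035,-0.9946); ey = (0.9946,-0.1035)
P = B + 0.68·ex + 1.10·ey = (2.5997,0.4411)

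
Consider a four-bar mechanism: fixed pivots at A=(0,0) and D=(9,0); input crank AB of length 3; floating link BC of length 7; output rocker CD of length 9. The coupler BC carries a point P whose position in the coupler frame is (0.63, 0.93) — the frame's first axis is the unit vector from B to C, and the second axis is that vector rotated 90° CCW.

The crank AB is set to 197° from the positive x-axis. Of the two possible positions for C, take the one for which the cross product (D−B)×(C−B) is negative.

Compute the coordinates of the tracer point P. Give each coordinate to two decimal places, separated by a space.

A=(0,0), D=(9.00,0)
B = A + 3.00·(cos197°, sin197°) = (-2.8689, -0.8771)
|BD| = 11.9013
circle(B,7.00) ∩ circle(D,9.00): a=4.6062, h=5.2709
  candidates: C₊=(1.3363,4.7189) cross=62.731; C₋=(2.1133,-5.7942) cross=-62.731
  mode - wants cross < 0 → take C=(2.1133,-5.7942) (cross=-62.731)
ex = (C−B)/|BC| = (0.7117,-0.7024); ey = (0.7024,0.7117)
P = B + 0.63·ex + 0.93·ey = (-1.7672,-0.6577)

-1.77 -0.66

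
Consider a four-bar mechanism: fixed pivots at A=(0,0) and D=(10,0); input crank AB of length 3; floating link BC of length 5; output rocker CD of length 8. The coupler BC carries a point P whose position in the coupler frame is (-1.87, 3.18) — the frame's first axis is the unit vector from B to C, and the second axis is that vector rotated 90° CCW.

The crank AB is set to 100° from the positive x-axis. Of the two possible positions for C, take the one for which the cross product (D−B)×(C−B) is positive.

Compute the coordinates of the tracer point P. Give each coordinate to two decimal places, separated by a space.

-3.63 4.94

A=(0,0), D=(10.00,0)
B = A + 3.00·(cos100°, sin100°) = (-0.5209, 2.9544)
|BD| = 10.9279
circle(B,5.00) ∩ circle(D,8.00): a=3.6795, h=3.3854
  candidates: C₊=(3.9368,5.2190) cross=36.996; C₋=(2.1063,-1.2997) cross=-36.996
  mode + wants cross > 0 → take C=(3.9368,5.2190) (cross=36.996)
ex = (C−B)/|BC| = (0.8916,0.4529); ey = (-0.4529,0.8916)
P = B + -1.87·ex + 3.18·ey = (-3.6284,4.9426)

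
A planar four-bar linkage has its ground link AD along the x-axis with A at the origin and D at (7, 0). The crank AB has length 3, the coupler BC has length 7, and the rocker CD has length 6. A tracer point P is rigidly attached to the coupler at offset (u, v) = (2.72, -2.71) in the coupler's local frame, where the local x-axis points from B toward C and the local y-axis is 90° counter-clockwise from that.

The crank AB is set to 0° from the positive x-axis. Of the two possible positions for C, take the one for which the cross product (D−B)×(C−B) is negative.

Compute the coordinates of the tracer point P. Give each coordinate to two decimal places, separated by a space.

A=(0,0), D=(7.00,0)
B = A + 3.00·(cos0°, sin0°) = (3.0000, 0.0000)
|BD| = 4.0000
circle(B,7.00) ∩ circle(D,6.00): a=3.6250, h=5.9883
  candidates: C₊=(6.6250,5.9883) cross=23.953; C₋=(6.6250,-5.9883) cross=-23.953
  mode - wants cross < 0 → take C=(6.6250,-5.9883) (cross=-23.953)
ex = (C−B)/|BC| = (0.5179,-0.8555); ey = (0.8555,0.5179)
P = B + 2.72·ex + -2.71·ey = (2.0903,-3.7303)

2.09 -3.73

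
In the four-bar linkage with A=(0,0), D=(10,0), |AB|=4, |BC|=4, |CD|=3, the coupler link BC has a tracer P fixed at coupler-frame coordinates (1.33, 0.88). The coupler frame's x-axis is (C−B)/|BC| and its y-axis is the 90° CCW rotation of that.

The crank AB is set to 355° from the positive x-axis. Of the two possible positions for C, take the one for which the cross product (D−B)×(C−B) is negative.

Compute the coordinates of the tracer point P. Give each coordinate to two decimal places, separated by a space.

5.55 -0.05

A=(0,0), D=(10.00,0)
B = A + 4.00·(cos355°, sin355°) = (3.9848, -0.3486)
|BD| = 6.0253
circle(B,4.00) ∩ circle(D,3.00): a=3.5935, h=1.7568
  candidates: C₊=(7.4706,1.6132) cross=10.585; C₋=(7.6739,-1.8946) cross=-10.585
  mode - wants cross < 0 → take C=(7.6739,-1.8946) (cross=-10.585)
ex = (C−B)/|BC| = (0.9223,-0.3865); ey = (0.3865,0.9223)
P = B + 1.33·ex + 0.88·ey = (5.5515,-0.0510)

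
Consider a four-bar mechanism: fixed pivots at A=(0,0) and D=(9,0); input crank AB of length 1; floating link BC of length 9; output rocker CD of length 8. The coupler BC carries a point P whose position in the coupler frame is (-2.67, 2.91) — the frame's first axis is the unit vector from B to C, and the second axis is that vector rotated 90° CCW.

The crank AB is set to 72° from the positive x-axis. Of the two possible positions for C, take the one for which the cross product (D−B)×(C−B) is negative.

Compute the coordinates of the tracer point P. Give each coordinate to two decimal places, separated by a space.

A=(0,0), D=(9.00,0)
B = A + 1.00·(cos72°, sin72°) = (0.3090, 0.9511)
|BD| = 8.7429
circle(B,9.00) ∩ circle(D,8.00): a=5.3437, h=7.2419
  candidates: C₊=(6.4087,7.5687) cross=63.315; C₋=(4.8332,-6.8292) cross=-63.315
  mode - wants cross < 0 → take C=(4.8332,-6.8292) (cross=-63.315)
ex = (C−B)/|BC| = (0.5027,-0.8645); ey = (0.8645,0.5027)
P = B + -2.67·ex + 2.91·ey = (1.4825,4.7220)

1.48 4.72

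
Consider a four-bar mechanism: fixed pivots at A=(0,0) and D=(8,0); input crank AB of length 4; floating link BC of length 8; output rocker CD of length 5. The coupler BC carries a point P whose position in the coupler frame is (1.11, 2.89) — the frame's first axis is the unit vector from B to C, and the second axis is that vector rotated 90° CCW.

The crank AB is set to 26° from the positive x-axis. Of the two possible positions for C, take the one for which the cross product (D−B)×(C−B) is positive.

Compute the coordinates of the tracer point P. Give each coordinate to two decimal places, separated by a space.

3.96 4.83

A=(0,0), D=(8.00,0)
B = A + 4.00·(cos26°, sin26°) = (3.5952, 1.7535)
|BD| = 4.7410
circle(B,8.00) ∩ circle(D,5.00): a=6.4836, h=4.6865
  candidates: C₊=(11.3523,3.7097) cross=22.219; C₋=(7.8856,-4.9987) cross=-22.219
  mode + wants cross > 0 → take C=(11.3523,3.7097) (cross=22.219)
ex = (C−B)/|BC| = (0.9696,0.2445); ey = (-0.2445,0.9696)
P = B + 1.11·ex + 2.89·ey = (3.9648,4.8272)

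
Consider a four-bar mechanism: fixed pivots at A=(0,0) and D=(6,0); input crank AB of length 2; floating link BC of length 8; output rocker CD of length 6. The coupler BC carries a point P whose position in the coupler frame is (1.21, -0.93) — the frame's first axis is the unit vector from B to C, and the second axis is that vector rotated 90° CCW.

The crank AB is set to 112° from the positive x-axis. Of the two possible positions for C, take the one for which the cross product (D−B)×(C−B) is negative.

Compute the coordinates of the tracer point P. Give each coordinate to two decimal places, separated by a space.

-1.00 0.35

A=(0,0), D=(6.00,0)
B = A + 2.00·(cos112°, sin112°) = (-0.7492, 1.8544)
|BD| = 6.9993
circle(B,8.00) ∩ circle(D,6.00): a=5.4999, h=5.8096
  candidates: C₊=(6.0933,5.9993) cross=40.663; C₋=(3.0149,-5.2048) cross=-40.663
  mode - wants cross < 0 → take C=(3.0149,-5.2048) (cross=-40.663)
ex = (C−B)/|BC| = (0.4705,-0.8824); ey = (0.8824,0.4705)
P = B + 1.21·ex + -0.93·ey = (-1.0005,0.3491)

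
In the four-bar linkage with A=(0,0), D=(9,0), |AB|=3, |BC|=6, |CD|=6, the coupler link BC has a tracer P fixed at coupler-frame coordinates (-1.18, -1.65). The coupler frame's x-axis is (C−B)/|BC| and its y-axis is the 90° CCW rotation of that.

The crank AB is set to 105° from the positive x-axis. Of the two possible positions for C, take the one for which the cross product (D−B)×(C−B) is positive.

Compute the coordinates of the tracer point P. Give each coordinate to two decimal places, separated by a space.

-1.48 0.99

A=(0,0), D=(9.00,0)
B = A + 3.00·(cos105°, sin105°) = (-0.7765, 2.8978)
|BD| = 10.1969
circle(B,6.00) ∩ circle(D,6.00): a=5.0984, h=3.1632
  candidates: C₊=(5.0107,4.4817) cross=32.255; C₋=(3.2128,-1.5839) cross=-32.255
  mode + wants cross > 0 → take C=(5.0107,4.4817) (cross=32.255)
ex = (C−B)/|BC| = (0.9645,0.2640); ey = (-0.2640,0.9645)
P = B + -1.18·ex + -1.65·ey = (-1.4790,0.9948)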